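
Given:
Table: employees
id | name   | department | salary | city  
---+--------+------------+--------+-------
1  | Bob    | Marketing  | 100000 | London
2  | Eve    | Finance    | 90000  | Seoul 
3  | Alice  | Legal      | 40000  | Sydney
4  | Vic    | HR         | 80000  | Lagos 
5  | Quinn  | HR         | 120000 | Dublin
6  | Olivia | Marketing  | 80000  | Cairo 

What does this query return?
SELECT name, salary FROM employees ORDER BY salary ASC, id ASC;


Sorting by salary ASC, then id ASC for ties

6 rows:
Alice, 40000
Vic, 80000
Olivia, 80000
Eve, 90000
Bob, 100000
Quinn, 120000


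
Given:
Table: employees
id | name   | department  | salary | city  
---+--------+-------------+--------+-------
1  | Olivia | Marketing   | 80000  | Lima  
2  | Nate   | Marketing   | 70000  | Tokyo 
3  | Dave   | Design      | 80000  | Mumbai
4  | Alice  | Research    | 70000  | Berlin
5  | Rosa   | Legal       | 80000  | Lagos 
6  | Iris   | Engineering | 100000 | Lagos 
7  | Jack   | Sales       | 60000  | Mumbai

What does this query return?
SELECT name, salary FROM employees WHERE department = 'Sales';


Filtering: department = 'Sales'
Matching rows: 1

1 rows:
Jack, 60000


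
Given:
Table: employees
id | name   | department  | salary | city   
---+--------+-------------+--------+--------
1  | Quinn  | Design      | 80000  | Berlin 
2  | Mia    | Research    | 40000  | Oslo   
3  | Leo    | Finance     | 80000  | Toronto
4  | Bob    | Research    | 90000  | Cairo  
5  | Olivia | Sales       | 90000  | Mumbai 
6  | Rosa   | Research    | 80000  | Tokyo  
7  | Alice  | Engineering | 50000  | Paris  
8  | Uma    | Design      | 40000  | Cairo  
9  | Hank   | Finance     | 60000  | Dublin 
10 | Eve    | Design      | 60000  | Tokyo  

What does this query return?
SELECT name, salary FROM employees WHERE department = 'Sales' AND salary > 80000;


Filtering: department = 'Sales' AND salary > 80000
Matching: 1 rows

1 rows:
Olivia, 90000


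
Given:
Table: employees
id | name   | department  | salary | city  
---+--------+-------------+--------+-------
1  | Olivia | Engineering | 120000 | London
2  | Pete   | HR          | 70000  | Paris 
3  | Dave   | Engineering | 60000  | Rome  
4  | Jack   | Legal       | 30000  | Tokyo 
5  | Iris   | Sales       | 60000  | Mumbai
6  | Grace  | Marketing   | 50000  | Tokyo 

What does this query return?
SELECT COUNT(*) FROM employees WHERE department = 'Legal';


Counting rows where department = 'Legal'
  Jack -> MATCH


1


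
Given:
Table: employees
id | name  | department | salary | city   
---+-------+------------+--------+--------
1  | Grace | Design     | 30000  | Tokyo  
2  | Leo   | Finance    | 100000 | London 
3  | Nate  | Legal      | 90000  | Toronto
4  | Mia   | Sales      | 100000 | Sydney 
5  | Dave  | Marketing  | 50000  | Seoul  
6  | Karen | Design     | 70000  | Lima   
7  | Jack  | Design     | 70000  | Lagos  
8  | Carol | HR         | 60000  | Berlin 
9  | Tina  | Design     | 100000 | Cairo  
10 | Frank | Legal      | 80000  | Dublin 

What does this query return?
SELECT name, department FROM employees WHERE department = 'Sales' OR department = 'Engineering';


Filtering: department = 'Sales' OR 'Engineering'
Matching: 1 rows

1 rows:
Mia, Sales


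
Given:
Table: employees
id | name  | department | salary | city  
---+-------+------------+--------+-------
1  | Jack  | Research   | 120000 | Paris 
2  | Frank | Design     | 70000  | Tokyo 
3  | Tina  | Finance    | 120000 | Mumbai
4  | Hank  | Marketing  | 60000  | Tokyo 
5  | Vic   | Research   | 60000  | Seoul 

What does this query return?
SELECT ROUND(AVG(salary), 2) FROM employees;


SUM(salary) = 430000
COUNT = 5
ROUND(AVG, 2) = ROUND(430000 / 5, 2) = 86000.0

86000.0


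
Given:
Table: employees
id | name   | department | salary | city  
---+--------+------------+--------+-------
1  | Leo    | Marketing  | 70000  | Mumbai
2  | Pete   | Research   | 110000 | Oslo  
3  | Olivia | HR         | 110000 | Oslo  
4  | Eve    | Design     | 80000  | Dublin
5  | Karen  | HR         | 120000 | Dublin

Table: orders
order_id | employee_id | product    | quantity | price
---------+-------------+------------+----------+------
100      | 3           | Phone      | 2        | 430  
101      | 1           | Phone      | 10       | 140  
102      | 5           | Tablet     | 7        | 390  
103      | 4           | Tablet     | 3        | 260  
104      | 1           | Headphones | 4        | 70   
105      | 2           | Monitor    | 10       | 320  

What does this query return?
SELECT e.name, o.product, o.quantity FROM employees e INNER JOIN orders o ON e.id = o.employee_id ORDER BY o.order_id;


Joining employees.id = orders.employee_id:
  employee Olivia (id=3) -> order Phone
  employee Leo (id=1) -> order Phone
  employee Karen (id=5) -> order Tablet
  employee Eve (id=4) -> order Tablet
  employee Leo (id=1) -> order Headphones
  employee Pete (id=2) -> order Monitor


6 rows:
Olivia, Phone, 2
Leo, Phone, 10
Karen, Tablet, 7
Eve, Tablet, 3
Leo, Headphones, 4
Pete, Monitor, 10


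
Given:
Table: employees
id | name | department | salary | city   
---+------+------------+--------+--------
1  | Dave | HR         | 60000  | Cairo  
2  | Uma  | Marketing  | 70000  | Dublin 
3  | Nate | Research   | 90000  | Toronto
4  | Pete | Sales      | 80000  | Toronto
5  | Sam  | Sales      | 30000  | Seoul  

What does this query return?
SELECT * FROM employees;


SELECT * returns all 5 rows with all columns

5 rows:
1, Dave, HR, 60000, Cairo
2, Uma, Marketing, 70000, Dublin
3, Nate, Research, 90000, Toronto
4, Pete, Sales, 80000, Toronto
5, Sam, Sales, 30000, Seoul


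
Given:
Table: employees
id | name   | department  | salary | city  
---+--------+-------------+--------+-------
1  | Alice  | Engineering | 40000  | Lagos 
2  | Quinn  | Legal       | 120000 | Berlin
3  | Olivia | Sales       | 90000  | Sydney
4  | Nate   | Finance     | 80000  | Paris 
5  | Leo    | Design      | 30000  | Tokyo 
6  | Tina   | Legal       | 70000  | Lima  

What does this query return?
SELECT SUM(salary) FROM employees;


SUM(salary) = 40000 + 120000 + 90000 + 80000 + 30000 + 70000 = 430000

430000


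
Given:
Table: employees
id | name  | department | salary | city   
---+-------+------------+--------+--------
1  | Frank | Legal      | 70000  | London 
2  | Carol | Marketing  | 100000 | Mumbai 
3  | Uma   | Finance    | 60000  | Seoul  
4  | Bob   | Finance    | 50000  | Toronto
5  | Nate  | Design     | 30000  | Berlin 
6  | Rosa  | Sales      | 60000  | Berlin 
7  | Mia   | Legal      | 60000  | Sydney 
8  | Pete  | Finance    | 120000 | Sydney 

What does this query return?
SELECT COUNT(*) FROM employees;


COUNT(*) counts all rows

8


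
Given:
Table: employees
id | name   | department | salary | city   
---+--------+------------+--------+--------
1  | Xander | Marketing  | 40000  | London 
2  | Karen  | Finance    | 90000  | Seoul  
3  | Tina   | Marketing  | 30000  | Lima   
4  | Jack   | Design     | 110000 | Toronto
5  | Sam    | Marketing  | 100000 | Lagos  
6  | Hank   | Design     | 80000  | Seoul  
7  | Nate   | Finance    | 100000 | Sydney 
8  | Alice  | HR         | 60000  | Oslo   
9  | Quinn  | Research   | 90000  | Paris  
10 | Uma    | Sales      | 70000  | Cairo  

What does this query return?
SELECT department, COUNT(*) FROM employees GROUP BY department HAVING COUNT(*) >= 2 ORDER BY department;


Groups with count >= 2:
  Design: 2 -> PASS
  Finance: 2 -> PASS
  Marketing: 3 -> PASS
  HR: 1 -> filtered out
  Research: 1 -> filtered out
  Sales: 1 -> filtered out


3 groups:
Design, 2
Finance, 2
Marketing, 3


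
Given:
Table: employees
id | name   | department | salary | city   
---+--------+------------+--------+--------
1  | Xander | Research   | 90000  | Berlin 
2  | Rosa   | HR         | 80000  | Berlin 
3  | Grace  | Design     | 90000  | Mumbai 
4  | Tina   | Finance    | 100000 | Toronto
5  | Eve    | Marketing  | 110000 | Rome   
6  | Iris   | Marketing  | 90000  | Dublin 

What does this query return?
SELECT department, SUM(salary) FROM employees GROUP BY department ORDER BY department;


Summing salary within each department:
  Design: 90000 = 90000
  Finance: 100000 = 100000
  HR: 80000 = 80000
  Marketing: 110000 + 90000 = 200000
  Research: 90000 = 90000


5 groups:
Design, 90000
Finance, 100000
HR, 80000
Marketing, 200000
Research, 90000


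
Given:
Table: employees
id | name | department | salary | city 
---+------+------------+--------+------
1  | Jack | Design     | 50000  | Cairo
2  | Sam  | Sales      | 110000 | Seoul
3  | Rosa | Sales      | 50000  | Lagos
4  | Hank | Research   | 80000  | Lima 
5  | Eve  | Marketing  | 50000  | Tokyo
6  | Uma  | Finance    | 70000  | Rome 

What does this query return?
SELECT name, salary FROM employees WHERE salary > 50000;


Filtering: salary > 50000
Matching: 3 rows

3 rows:
Sam, 110000
Hank, 80000
Uma, 70000


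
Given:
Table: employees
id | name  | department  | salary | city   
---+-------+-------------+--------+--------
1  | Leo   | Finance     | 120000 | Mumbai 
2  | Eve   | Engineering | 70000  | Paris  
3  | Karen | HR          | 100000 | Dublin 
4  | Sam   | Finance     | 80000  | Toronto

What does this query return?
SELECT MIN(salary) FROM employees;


Salaries: 120000, 70000, 100000, 80000
MIN = 70000

70000


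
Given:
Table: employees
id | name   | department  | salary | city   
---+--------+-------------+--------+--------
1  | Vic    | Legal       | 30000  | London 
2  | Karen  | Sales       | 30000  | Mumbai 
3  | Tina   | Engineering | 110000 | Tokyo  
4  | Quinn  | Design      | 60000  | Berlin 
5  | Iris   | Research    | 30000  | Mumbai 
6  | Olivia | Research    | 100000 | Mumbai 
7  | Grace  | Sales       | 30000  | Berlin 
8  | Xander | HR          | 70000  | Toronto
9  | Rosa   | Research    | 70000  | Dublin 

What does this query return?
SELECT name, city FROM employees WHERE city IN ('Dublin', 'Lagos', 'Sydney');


Filtering: city IN ('Dublin', 'Lagos', 'Sydney')
Matching: 1 rows

1 rows:
Rosa, Dublin


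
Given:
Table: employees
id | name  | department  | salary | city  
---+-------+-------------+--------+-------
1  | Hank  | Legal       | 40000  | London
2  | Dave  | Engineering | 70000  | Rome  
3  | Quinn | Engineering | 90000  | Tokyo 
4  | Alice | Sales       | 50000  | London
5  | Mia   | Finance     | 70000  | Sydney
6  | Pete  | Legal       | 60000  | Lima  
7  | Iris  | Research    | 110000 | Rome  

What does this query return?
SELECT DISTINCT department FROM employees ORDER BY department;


All 'department' values (row order): Legal, Engineering, Engineering, Sales, Finance, Legal, Research
Removing duplicates leaves 5 unique value(s).

5 values:
Engineering
Finance
Legal
Research
Sales


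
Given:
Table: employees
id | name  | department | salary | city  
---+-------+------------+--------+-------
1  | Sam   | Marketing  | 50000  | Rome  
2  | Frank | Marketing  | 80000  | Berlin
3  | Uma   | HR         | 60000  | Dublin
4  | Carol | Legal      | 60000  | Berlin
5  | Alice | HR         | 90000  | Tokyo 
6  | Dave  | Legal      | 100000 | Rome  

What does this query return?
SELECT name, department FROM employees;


Projecting columns: name, department

6 rows:
Sam, Marketing
Frank, Marketing
Uma, HR
Carol, Legal
Alice, HR
Dave, Legal


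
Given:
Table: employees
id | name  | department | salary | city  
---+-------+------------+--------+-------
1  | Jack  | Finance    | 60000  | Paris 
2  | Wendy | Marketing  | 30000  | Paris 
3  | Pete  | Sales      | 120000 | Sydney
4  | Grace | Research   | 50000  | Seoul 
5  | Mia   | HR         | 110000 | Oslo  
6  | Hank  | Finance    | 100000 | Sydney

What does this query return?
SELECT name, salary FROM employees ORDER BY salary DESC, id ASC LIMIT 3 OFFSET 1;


Sort by salary DESC (id ASC tiebreak), then skip 1 and take 3
Rows 2 through 4

3 rows:
Mia, 110000
Hank, 100000
Jack, 60000


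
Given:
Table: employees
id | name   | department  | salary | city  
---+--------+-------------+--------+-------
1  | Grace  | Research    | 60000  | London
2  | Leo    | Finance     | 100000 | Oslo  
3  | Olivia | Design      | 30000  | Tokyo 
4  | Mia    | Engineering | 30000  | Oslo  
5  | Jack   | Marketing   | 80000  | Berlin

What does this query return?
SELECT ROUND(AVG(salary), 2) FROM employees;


SUM(salary) = 300000
COUNT = 5
ROUND(AVG, 2) = ROUND(300000 / 5, 2) = 60000.0

60000.0


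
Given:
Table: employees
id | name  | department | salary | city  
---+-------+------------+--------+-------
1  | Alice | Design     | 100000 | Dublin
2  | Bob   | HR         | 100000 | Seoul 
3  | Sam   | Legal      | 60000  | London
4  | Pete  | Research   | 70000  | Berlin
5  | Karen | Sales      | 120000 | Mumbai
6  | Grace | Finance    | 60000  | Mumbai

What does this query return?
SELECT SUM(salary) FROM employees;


SUM(salary) = 100000 + 100000 + 60000 + 70000 + 120000 + 60000 = 510000

510000


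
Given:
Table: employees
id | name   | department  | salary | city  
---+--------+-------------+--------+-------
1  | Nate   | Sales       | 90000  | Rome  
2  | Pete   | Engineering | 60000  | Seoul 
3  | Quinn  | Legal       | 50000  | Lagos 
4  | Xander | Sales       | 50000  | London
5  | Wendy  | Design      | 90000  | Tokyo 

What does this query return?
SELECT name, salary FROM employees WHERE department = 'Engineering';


Filtering: department = 'Engineering'
Matching rows: 1

1 rows:
Pete, 60000


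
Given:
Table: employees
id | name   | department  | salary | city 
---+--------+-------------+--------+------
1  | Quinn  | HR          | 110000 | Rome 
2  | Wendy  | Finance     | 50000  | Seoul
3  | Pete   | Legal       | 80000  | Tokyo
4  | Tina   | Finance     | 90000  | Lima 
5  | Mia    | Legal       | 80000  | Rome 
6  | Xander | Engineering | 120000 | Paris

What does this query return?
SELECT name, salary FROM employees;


Projecting columns: name, salary

6 rows:
Quinn, 110000
Wendy, 50000
Pete, 80000
Tina, 90000
Mia, 80000
Xander, 120000


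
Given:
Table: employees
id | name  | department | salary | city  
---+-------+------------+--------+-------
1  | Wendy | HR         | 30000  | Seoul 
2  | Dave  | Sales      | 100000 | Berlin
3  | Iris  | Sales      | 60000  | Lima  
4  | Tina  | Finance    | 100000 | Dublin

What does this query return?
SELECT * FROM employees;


SELECT * returns all 4 rows with all columns

4 rows:
1, Wendy, HR, 30000, Seoul
2, Dave, Sales, 100000, Berlin
3, Iris, Sales, 60000, Lima
4, Tina, Finance, 100000, Dublin


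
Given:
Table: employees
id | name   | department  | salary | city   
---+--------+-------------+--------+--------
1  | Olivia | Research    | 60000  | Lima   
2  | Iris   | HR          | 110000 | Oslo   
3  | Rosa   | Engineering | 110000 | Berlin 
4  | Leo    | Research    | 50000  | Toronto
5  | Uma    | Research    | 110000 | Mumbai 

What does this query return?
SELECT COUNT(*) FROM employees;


COUNT(*) counts all rows

5


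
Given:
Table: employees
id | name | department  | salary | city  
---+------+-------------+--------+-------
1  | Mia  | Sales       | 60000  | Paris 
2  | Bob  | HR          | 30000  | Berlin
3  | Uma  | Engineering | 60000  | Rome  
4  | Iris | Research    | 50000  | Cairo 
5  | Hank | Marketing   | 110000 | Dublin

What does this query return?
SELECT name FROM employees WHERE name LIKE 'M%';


LIKE 'M%' matches names starting with 'M'
Matching: 1

1 rows:
Mia


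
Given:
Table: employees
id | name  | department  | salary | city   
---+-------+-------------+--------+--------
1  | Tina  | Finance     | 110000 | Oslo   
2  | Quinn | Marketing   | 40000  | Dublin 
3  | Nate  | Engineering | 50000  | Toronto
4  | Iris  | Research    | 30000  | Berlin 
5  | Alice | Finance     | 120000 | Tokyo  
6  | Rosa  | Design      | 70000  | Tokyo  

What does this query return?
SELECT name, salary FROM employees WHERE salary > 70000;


Filtering: salary > 70000
Matching: 2 rows

2 rows:
Tina, 110000
Alice, 120000


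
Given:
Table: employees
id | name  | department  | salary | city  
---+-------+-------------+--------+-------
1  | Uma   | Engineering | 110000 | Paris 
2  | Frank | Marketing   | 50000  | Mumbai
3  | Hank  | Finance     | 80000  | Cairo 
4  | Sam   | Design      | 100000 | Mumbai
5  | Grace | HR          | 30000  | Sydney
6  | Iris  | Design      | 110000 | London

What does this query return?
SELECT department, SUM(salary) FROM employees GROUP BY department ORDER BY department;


Summing salary within each department:
  Design: 100000 + 110000 = 210000
  Engineering: 110000 = 110000
  Finance: 80000 = 80000
  HR: 30000 = 30000
  Marketing: 50000 = 50000


5 groups:
Design, 210000
Engineering, 110000
Finance, 80000
HR, 30000
Marketing, 50000


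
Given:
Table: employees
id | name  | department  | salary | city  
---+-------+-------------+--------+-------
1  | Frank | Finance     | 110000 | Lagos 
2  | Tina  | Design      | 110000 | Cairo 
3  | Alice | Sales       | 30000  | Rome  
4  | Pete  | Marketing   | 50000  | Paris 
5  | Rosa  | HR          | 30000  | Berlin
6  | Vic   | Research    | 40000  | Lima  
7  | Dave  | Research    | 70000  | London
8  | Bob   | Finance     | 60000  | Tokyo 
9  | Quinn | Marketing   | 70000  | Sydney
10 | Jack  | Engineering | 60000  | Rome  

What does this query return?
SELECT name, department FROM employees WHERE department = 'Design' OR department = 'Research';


Filtering: department = 'Design' OR 'Research'
Matching: 3 rows

3 rows:
Tina, Design
Vic, Research
Dave, Research


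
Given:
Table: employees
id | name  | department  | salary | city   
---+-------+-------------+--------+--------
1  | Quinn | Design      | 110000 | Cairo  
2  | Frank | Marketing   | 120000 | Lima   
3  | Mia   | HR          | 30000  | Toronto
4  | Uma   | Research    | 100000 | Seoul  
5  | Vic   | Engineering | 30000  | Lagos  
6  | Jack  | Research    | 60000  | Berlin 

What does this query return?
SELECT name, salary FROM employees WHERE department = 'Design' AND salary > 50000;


Filtering: department = 'Design' AND salary > 50000
Matching: 1 rows

1 rows:
Quinn, 110000


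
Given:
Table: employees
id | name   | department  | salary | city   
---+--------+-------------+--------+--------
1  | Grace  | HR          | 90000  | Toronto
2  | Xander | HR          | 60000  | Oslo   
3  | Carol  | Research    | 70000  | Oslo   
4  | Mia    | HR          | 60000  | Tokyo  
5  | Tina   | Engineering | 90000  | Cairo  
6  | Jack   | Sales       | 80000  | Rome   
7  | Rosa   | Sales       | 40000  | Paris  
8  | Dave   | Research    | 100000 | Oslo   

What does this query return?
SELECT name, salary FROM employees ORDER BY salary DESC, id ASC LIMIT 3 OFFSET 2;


Sort by salary DESC (id ASC tiebreak), then skip 2 and take 3
Rows 3 through 5

3 rows:
Tina, 90000
Jack, 80000
Carol, 70000


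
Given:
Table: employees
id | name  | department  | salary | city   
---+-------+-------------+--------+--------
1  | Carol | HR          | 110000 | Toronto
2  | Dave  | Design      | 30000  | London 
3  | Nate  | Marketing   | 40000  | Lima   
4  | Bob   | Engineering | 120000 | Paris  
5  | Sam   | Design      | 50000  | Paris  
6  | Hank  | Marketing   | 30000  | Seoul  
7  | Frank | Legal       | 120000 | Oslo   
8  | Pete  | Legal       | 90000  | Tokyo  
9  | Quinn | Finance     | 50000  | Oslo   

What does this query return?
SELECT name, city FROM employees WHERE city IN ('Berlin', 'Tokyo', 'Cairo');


Filtering: city IN ('Berlin', 'Tokyo', 'Cairo')
Matching: 1 rows

1 rows:
Pete, Tokyo


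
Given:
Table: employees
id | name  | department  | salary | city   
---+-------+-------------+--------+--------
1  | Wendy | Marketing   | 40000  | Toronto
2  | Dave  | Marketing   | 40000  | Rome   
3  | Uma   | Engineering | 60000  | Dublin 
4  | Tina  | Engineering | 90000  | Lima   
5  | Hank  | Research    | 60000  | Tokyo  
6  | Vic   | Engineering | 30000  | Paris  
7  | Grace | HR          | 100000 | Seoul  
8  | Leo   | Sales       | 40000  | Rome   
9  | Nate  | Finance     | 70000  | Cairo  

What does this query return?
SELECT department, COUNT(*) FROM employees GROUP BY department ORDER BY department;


Assigning each row to its department group:
  Wendy -> Marketing
  Dave -> Marketing
  Uma -> Engineering
  Tina -> Engineering
  Hank -> Research
  Vic -> Engineering
  Grace -> HR
  Leo -> Sales
  Nate -> Finance


6 groups:
Engineering, 3
Finance, 1
HR, 1
Marketing, 2
Research, 1
Sales, 1


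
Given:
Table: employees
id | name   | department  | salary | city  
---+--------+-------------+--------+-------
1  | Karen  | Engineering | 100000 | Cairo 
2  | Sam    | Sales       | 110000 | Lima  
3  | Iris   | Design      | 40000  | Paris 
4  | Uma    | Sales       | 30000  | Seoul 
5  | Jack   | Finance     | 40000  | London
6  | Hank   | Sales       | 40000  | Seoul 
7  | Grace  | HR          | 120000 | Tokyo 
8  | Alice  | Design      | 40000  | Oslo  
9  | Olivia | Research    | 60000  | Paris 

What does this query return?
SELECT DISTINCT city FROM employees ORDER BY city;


All 'city' values (row order): Cairo, Lima, Paris, Seoul, London, Seoul, Tokyo, Oslo, Paris
Removing duplicates leaves 7 unique value(s).

7 values:
Cairo
Lima
London
Oslo
Paris
Seoul
Tokyo


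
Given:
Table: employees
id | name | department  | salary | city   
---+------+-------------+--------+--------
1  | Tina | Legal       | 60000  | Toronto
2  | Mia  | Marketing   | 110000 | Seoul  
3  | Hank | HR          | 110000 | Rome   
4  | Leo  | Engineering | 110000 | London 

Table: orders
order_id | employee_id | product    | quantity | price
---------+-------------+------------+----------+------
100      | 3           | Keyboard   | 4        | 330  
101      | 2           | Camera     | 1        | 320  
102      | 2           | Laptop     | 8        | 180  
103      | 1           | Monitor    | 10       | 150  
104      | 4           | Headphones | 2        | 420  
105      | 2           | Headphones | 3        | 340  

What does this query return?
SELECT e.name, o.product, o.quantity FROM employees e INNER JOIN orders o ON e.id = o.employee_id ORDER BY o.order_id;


Joining employees.id = orders.employee_id:
  employee Hank (id=3) -> order Keyboard
  employee Mia (id=2) -> order Camera
  employee Mia (id=2) -> order Laptop
  employee Tina (id=1) -> order Monitor
  employee Leo (id=4) -> order Headphones
  employee Mia (id=2) -> order Headphones


6 rows:
Hank, Keyboard, 4
Mia, Camera, 1
Mia, Laptop, 8
Tina, Monitor, 10
Leo, Headphones, 2
Mia, Headphones, 3


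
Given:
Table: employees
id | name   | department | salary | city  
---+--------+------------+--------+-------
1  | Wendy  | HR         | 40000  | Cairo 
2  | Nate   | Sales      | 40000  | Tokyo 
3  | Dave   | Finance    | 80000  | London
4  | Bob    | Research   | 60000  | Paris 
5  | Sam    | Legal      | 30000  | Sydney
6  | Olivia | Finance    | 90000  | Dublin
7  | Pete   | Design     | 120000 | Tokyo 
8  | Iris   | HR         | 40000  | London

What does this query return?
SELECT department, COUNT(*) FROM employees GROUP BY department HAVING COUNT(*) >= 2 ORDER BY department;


Groups with count >= 2:
  Finance: 2 -> PASS
  HR: 2 -> PASS
  Design: 1 -> filtered out
  Legal: 1 -> filtered out
  Research: 1 -> filtered out
  Sales: 1 -> filtered out


2 groups:
Finance, 2
HR, 2


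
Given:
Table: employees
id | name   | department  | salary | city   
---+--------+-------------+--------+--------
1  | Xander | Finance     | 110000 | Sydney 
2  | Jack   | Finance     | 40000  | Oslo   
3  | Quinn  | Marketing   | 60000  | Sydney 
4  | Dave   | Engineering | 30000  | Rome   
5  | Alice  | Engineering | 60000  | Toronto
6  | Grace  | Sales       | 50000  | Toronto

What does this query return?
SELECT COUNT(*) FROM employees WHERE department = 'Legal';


Counting rows where department = 'Legal'


0


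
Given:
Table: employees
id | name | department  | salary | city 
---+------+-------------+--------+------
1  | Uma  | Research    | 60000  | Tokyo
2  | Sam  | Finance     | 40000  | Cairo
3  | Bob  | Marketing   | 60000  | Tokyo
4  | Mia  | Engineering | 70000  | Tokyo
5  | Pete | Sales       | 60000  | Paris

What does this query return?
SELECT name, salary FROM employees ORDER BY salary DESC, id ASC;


Sorting by salary DESC, then id ASC for ties

5 rows:
Mia, 70000
Uma, 60000
Bob, 60000
Pete, 60000
Sam, 40000


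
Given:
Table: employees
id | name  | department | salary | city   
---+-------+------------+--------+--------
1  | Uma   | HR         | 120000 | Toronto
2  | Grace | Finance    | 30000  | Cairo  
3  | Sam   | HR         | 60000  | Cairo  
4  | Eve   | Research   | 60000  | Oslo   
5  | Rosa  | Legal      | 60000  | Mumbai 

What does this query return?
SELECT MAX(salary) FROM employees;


Salaries: 120000, 30000, 60000, 60000, 60000
MAX = 120000

120000


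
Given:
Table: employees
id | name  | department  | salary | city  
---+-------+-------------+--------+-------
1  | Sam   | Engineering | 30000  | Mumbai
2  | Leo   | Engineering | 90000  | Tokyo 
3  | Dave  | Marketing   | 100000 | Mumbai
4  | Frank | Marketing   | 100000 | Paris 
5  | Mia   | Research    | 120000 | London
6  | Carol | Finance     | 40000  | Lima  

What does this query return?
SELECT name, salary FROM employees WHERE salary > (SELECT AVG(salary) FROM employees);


Subquery: AVG(salary) = 80000.0
Filtering: salary > 80000.0
  Leo (90000) -> MATCH
  Dave (100000) -> MATCH
  Frank (100000) -> MATCH
  Mia (120000) -> MATCH


4 rows:
Leo, 90000
Dave, 100000
Frank, 100000
Mia, 120000


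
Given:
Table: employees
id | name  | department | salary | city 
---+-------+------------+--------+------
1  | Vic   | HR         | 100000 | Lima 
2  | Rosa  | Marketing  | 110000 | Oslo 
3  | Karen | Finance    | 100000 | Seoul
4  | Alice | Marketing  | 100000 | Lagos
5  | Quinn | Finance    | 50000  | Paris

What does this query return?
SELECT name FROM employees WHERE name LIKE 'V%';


LIKE 'V%' matches names starting with 'V'
Matching: 1

1 rows:
Vic


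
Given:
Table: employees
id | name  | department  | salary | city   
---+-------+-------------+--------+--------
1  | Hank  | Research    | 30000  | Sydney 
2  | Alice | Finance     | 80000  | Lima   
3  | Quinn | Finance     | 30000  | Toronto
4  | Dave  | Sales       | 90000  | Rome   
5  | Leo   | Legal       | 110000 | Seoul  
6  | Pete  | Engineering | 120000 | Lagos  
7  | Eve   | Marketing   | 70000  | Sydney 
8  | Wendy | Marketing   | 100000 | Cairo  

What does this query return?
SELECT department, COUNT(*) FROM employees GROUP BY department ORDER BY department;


Assigning each row to its department group:
  Hank -> Research
  Alice -> Finance
  Quinn -> Finance
  Dave -> Sales
  Leo -> Legal
  Pete -> Engineering
  Eve -> Marketing
  Wendy -> Marketing


6 groups:
Engineering, 1
Finance, 2
Legal, 1
Marketing, 2
Research, 1
Sales, 1


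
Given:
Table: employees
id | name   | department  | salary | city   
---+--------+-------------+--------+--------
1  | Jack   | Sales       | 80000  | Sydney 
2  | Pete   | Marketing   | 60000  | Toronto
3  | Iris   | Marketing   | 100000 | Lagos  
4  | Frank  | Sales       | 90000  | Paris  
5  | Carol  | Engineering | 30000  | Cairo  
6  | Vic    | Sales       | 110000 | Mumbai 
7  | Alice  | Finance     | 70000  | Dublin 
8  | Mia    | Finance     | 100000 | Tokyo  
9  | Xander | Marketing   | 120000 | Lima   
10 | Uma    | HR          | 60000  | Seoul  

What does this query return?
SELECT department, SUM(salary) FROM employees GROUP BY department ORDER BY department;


Summing salary within each department:
  Engineering: 30000 = 30000
  Finance: 70000 + 100000 = 170000
  HR: 60000 = 60000
  Marketing: 60000 + 100000 + 120000 = 280000
  Sales: 80000 + 90000 + 110000 = 280000


5 groups:
Engineering, 30000
Finance, 170000
HR, 60000
Marketing, 280000
Sales, 280000


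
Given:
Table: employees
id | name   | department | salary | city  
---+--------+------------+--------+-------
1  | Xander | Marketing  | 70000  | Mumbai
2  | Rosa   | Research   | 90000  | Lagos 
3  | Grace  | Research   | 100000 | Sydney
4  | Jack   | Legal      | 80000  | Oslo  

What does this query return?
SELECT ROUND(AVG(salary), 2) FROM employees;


SUM(salary) = 340000
COUNT = 4
ROUND(AVG, 2) = ROUND(340000 / 4, 2) = 85000.0

85000.0


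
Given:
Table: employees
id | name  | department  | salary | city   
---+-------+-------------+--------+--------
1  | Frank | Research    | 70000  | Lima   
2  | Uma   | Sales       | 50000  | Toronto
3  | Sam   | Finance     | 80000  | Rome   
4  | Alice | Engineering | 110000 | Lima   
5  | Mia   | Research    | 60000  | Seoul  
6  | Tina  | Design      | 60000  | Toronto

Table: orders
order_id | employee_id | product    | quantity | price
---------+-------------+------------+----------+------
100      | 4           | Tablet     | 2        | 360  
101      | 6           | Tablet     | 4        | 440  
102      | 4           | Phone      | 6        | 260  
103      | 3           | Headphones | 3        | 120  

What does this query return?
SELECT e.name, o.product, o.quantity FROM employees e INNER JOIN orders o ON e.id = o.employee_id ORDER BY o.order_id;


Joining employees.id = orders.employee_id:
  employee Alice (id=4) -> order Tablet
  employee Tina (id=6) -> order Tablet
  employee Alice (id=4) -> order Phone
  employee Sam (id=3) -> order Headphones


4 rows:
Alice, Tablet, 2
Tina, Tablet, 4
Alice, Phone, 6
Sam, Headphones, 3


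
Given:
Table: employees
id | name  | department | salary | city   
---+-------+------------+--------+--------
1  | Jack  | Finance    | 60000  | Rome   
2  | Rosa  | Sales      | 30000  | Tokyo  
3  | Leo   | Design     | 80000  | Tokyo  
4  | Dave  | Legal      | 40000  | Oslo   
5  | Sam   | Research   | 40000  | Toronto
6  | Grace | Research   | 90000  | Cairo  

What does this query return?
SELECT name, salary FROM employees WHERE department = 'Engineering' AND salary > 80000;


Filtering: department = 'Engineering' AND salary > 80000
Matching: 0 rows

Empty result set (0 rows)


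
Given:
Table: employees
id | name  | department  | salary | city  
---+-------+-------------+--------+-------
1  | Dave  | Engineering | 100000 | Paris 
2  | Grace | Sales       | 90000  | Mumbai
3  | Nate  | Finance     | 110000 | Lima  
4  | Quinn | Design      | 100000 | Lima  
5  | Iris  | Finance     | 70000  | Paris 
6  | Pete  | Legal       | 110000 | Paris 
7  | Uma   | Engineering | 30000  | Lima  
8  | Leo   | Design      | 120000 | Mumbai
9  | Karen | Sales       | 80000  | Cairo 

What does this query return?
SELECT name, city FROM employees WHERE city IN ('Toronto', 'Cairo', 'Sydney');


Filtering: city IN ('Toronto', 'Cairo', 'Sydney')
Matching: 1 rows

1 rows:
Karen, Cairo


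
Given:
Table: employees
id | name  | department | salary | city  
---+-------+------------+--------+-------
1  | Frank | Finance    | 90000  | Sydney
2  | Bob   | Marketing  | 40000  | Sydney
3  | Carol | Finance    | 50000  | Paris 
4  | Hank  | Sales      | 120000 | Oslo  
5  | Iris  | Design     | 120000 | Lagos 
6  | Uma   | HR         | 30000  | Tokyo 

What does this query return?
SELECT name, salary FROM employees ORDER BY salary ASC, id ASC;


Sorting by salary ASC, then id ASC for ties

6 rows:
Uma, 30000
Bob, 40000
Carol, 50000
Frank, 90000
Hank, 120000
Iris, 120000


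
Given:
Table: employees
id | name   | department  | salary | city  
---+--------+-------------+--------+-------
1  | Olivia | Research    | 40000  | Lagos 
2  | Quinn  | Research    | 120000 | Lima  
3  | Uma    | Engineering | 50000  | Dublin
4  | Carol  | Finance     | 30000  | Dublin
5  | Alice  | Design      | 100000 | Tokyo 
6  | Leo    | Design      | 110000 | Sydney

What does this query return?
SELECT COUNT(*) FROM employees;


COUNT(*) counts all rows

6


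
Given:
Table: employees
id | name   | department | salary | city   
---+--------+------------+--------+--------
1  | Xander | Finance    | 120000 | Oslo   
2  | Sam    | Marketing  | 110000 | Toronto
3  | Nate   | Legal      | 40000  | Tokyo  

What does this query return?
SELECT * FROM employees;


SELECT * returns all 3 rows with all columns

3 rows:
1, Xander, Finance, 120000, Oslo
2, Sam, Marketing, 110000, Toronto
3, Nate, Legal, 40000, Tokyo


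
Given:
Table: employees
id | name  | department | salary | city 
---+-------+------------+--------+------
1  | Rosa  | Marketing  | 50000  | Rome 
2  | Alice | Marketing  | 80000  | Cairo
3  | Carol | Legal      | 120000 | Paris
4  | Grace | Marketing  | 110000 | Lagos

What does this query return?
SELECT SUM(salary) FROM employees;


SUM(salary) = 50000 + 80000 + 120000 + 110000 = 360000

360000


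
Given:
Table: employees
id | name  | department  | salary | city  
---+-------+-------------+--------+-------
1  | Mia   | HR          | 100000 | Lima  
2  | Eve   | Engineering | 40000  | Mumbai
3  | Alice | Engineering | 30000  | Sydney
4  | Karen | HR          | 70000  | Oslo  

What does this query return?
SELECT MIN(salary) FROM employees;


Salaries: 100000, 40000, 30000, 70000
MIN = 30000

30000


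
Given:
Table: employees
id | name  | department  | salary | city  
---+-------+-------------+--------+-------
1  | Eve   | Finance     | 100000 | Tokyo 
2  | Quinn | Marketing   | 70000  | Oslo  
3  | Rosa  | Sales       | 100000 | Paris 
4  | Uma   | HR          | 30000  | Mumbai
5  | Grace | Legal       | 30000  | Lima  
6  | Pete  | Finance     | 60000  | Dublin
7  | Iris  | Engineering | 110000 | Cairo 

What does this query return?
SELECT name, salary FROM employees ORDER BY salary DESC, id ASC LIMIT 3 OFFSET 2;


Sort by salary DESC (id ASC tiebreak), then skip 2 and take 3
Rows 3 through 5

3 rows:
Rosa, 100000
Quinn, 70000
Pete, 60000


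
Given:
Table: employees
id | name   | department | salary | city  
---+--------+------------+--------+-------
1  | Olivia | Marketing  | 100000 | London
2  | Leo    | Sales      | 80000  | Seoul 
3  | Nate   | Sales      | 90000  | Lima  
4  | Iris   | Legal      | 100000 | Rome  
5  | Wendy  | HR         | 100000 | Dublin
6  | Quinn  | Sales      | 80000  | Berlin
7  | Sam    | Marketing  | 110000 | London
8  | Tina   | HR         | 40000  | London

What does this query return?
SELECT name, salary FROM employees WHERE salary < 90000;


Filtering: salary < 90000
Matching: 3 rows

3 rows:
Leo, 80000
Quinn, 80000
Tina, 40000


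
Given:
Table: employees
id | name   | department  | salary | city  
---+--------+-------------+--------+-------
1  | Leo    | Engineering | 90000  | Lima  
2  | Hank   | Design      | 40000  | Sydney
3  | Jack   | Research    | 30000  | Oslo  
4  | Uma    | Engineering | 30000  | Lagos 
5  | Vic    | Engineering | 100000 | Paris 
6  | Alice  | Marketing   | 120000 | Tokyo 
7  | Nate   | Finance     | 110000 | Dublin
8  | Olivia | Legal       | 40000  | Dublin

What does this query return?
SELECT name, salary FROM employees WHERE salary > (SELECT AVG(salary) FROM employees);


Subquery: AVG(salary) = 70000.0
Filtering: salary > 70000.0
  Leo (90000) -> MATCH
  Vic (100000) -> MATCH
  Alice (120000) -> MATCH
  Nate (110000) -> MATCH


4 rows:
Leo, 90000
Vic, 100000
Alice, 120000
Nate, 110000


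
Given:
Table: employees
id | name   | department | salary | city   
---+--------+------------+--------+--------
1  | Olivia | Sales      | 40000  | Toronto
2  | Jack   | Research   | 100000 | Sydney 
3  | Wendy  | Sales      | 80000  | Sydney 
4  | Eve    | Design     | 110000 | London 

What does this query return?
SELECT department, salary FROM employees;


Projecting columns: department, salary

4 rows:
Sales, 40000
Research, 100000
Sales, 80000
Design, 110000


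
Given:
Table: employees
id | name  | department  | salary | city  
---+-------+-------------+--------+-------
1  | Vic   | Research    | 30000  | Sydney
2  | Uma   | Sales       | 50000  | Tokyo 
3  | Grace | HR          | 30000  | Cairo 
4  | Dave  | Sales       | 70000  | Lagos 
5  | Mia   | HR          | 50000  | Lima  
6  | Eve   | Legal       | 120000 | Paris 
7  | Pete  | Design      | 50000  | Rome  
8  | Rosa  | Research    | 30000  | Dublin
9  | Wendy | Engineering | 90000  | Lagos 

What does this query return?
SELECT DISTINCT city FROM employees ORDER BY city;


All 'city' values (row order): Sydney, Tokyo, Cairo, Lagos, Lima, Paris, Rome, Dublin, Lagos
Removing duplicates leaves 8 unique value(s).

8 values:
Cairo
Dublin
Lagos
Lima
Paris
Rome
Sydney
Tokyo


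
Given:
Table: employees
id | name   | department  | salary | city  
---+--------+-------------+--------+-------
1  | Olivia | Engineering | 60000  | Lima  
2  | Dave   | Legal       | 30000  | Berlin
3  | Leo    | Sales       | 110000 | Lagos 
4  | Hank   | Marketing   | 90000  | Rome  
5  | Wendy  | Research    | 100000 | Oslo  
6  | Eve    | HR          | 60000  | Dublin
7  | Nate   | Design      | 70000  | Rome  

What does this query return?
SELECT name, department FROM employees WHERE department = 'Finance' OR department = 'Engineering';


Filtering: department = 'Finance' OR 'Engineering'
Matching: 1 rows

1 rows:
Olivia, Engineering


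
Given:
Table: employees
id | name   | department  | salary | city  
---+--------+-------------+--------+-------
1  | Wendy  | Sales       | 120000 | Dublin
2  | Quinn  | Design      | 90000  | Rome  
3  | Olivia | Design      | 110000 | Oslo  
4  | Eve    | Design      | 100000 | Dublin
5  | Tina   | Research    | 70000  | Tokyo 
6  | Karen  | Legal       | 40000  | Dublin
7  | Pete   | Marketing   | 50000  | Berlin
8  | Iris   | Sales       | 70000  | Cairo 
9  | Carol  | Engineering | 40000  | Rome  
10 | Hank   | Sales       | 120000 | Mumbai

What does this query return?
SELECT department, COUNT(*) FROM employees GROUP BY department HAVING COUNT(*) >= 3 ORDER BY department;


Groups with count >= 3:
  Design: 3 -> PASS
  Sales: 3 -> PASS
  Engineering: 1 -> filtered out
  Legal: 1 -> filtered out
  Marketing: 1 -> filtered out
  Research: 1 -> filtered out


2 groups:
Design, 3
Sales, 3


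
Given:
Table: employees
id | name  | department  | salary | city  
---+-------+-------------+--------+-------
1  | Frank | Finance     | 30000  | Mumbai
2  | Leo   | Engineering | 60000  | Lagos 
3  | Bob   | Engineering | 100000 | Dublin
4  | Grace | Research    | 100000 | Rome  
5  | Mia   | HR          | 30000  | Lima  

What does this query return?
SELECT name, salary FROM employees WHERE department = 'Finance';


Filtering: department = 'Finance'
Matching rows: 1

1 rows:
Frank, 30000


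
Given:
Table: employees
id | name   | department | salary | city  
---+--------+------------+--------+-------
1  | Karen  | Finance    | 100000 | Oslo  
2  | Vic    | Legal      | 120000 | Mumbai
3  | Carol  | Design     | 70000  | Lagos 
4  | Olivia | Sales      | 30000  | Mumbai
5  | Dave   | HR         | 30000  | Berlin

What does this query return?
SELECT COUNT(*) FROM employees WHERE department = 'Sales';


Counting rows where department = 'Sales'
  Olivia -> MATCH


1


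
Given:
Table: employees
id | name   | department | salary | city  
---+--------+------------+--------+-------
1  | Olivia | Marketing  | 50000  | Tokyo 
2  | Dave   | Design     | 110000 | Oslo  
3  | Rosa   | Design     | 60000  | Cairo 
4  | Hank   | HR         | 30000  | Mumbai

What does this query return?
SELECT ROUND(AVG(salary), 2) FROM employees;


SUM(salary) = 250000
COUNT = 4
ROUND(AVG, 2) = ROUND(250000 / 4, 2) = 62500.0

62500.0


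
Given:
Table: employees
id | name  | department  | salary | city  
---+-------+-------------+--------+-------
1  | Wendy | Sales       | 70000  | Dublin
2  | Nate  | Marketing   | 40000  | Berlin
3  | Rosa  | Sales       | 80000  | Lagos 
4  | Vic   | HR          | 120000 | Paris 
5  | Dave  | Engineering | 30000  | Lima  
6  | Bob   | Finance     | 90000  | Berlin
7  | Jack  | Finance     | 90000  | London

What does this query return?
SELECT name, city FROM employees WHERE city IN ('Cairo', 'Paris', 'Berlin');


Filtering: city IN ('Cairo', 'Paris', 'Berlin')
Matching: 3 rows

3 rows:
Nate, Berlin
Vic, Paris
Bob, Berlin


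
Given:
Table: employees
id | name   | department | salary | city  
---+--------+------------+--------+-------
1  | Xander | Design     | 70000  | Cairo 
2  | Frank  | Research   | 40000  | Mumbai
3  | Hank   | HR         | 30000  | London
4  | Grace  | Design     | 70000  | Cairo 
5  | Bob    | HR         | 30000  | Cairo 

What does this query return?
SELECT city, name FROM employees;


Projecting columns: city, name

5 rows:
Cairo, Xander
Mumbai, Frank
London, Hank
Cairo, Grace
Cairo, Bob
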